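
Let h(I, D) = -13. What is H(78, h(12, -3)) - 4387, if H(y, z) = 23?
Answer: -4364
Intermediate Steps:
H(78, h(12, -3)) - 4387 = 23 - 4387 = -4364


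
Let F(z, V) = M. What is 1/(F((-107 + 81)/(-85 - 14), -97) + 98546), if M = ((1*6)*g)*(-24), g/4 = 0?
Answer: 1/98546 ≈ 1.0148e-5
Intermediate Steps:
g = 0 (g = 4*0 = 0)
M = 0 (M = ((1*6)*0)*(-24) = (6*0)*(-24) = 0*(-24) = 0)
F(z, V) = 0
1/(F((-107 + 81)/(-85 - 14), -97) + 98546) = 1/(0 + 98546) = 1/98546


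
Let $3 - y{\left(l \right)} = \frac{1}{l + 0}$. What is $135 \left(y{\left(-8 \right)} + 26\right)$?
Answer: $\frac{31455}{8} \approx 3931.9$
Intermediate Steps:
$y{\left(l \right)} = 3 - \frac{1}{l}$ ($y{\left(l \right)} = 3 - \frac{1}{l + 0} = 3 - \frac{1}{l}$)
$135 \left(y{\left(-8 \right)} + 26\right) = 135 \left(\left(3 - \frac{1}{-8}\right) + 26\right) = 135 \left(\left(3 - - \frac{1}{8}\right) + 26\right) = 135 \left(\left(3 + \frac{1}{8}\right) + 26\right) = 135 \left(\frac{25}{8} + 26\right) = 135 \cdot \frac{233}{8} = \frac{31455}{8}$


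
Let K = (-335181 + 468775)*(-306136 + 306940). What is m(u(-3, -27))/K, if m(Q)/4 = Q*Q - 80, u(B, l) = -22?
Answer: 202/13426197 ≈ 1.5045e-5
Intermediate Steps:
K = 107409576 (K = 133594*804 = 107409576)
m(Q) = -320 + 4*Q² (m(Q) = 4*(Q*Q - 80) = 4*(Q² - 80) = 4*(-80 + Q²) = -320 + 4*Q²)
m(u(-3, -27))/K = (-320 + 4*(-22)²)/107409576 = (-320 + 4*484)*(1/107409576) = (-320 + 1936)*(1/107409576) = 1616*(1/107409576) = 202/13426197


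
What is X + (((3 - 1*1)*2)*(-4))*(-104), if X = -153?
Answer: 1511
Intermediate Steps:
X + (((3 - 1*1)*2)*(-4))*(-104) = -153 + (((3 - 1*1)*2)*(-4))*(-104) = -153 + (((3 - 1)*2)*(-4))*(-104) = -153 + ((2*2)*(-4))*(-104) = -153 + (4*(-4))*(-104) = -153 - 16*(-104) = -153 + 1664 = 1511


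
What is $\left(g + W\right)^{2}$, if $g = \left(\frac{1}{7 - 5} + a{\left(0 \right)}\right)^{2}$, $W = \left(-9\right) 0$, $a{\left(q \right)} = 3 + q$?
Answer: $\frac{2401}{16} \approx 150.06$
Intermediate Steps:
$W = 0$
$g = \frac{49}{4}$ ($g = \left(\frac{1}{7 - 5} + \left(3 + 0\right)\right)^{2} = \left(\frac{1}{2} + 3\right)^{2} = \left(\frac{7}{2}\right)^{2} = \frac{49}{4} \approx 12.25$)
$\left(g + W\right)^{2} = \left(\frac{49}{4} + 0\right)^{2} = \left(\frac{49}{4}\right)^{2} = \frac{2401}{16}$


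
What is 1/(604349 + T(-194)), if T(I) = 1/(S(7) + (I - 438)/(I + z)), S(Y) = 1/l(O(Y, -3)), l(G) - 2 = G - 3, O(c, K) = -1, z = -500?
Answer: 285/172240159 ≈ 1.6547e-6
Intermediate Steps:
l(G) = -1 + G (l(G) = 2 + (G - 3) = 2 + (-3 + G) = -1 + G)
S(Y) = -1/2 (S(Y) = 1/(-1 - 1) = 1/(-2) = -1/2)
T(I) = 1/(-1/2 + (-438 + I)/(-500 + I)) (T(I) = 1/(-1/2 + (I - 438)/(I - 500)) = 1/(-1/2 + (-438 + I)/(-500 + I)))
1/(604349 + T(-194)) = 1/(604349 + 2*(-500 - 194)/(-376 - 194)) = 1/(604349 + 2*(-694)/(-570)) = 1/(604349 + 2*(-1/570)*(-694)) = 1/(604349 + 694/285) = 1/(172240159/285) = 285/172240159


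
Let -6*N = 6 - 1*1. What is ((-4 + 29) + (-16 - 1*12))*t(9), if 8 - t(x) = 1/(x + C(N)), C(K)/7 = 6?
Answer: -407/17 ≈ -23.941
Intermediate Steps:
N = -⅚ (N = -(6 - 1*1)/6 = -(6 - 1)/6 = -⅙*5 = -⅚ ≈ -0.83333)
C(K) = 42 (C(K) = 7*6 = 42)
t(x) = 8 - 1/(42 + x) (t(x) = 8 - 1/(x + 42) = 8 - 1/(42 + x))
((-4 + 29) + (-16 - 1*12))*t(9) = ((-4 + 29) + (-16 - 1*12))*((335 + 8*9)/(42 + 9)) = (25 + (-16 - 12))*((335 + 72)/51) = (25 - 28)*((1/51)*407) = -3*407/51 = -407/17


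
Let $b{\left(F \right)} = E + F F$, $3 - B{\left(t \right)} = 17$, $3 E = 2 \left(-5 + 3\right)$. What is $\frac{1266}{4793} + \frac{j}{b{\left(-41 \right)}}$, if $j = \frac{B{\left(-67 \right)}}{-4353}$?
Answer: $\frac{9256538776}{35044446077} \approx 0.26414$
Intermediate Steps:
$E = - \frac{4}{3}$ ($E = \frac{2 \left(-5 + 3\right)}{3} = \frac{2 \left(-2\right)}{3} = \frac{1}{3} \left(-4\right) = - \frac{4}{3} \approx -1.3333$)
$B{\left(t \right)} = -14$ ($B{\left(t \right)} = 3 - 17 = -14$)
$b{\left(F \right)} = - \frac{4}{3} + F^{2}$ ($b{\left(F \right)} = - \frac{4}{3} + F F = - \frac{4}{3} + F^{2}$)
$j = \frac{14}{4353}$ ($j = - \frac{14}{-4353} = \left(-14\right) \left(- \frac{1}{4353}\right) = \frac{14}{4353} \approx 0.0032162$)
$\frac{1266}{4793} + \frac{j}{b{\left(-41 \right)}} = \frac{1266}{4793} + \frac{14}{4353 \left(- \frac{4}{3} + \left(-41\right)^{2}\right)} = 1266 \cdot \frac{1}{4793} + \frac{14}{4353 \left(- \frac{4}{3} + 1681\right)} = \frac{1266}{4793} + \frac{14}{4353 \cdot \frac{5039}{3}} = \frac{1266}{4793} + \frac{14}{4353} \cdot \frac{3}{5039} = \frac{1266}{4793} + \frac{14}{7311589} = \frac{9256538776}{35044446077}$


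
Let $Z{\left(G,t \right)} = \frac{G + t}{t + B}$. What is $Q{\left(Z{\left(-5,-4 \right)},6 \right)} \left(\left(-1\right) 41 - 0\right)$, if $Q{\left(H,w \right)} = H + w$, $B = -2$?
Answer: $- \frac{615}{2} \approx -307.5$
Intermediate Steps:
$Z{\left(G,t \right)} = \frac{G + t}{-2 + t}$ ($Z{\left(G,t \right)} = \frac{G + t}{t - 2} = \frac{G + t}{-2 + t}$)
$Q{\left(Z{\left(-5,-4 \right)},6 \right)} \left(\left(-1\right) 41 - 0\right) = \left(\frac{-5 - 4}{-2 - 4} + 6\right) \left(\left(-1\right) 41 - 0\right) = \left(\frac{1}{-6} \left(-9\right) + 6\right) \left(-41 + \left(-20 + 20\right)\right) = \left(\left(- \frac{1}{6}\right) \left(-9\right) + 6\right) \left(-41 + 0\right) = \left(\frac{3}{2} + 6\right) \left(-41\right) = \frac{15}{2} \left(-41\right) = - \frac{615}{2}$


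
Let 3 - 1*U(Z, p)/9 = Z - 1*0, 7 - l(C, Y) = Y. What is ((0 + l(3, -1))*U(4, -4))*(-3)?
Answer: 216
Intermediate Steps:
l(C, Y) = 7 - Y
U(Z, p) = 27 - 9*Z (U(Z, p) = 27 - 9*(Z - 1*0) = 27 - 9*(Z + 0) = 27 - 9*Z)
((0 + l(3, -1))*U(4, -4))*(-3) = ((0 + (7 - 1*(-1)))*(27 - 9*4))*(-3) = ((0 + (7 + 1))*(27 - 36))*(-3) = ((0 + 8)*(-9))*(-3) = (8*(-9))*(-3) = -72*(-3) = 216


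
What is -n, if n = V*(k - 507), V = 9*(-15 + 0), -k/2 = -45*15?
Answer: 113805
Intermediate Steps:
k = 1350 (k = -(-90)*15 = -2*(-675) = 1350)
V = -135 (V = 9*(-15) = -135)
n = -113805 (n = -135*(1350 - 507) = -135*843 = -113805)
-n = -1*(-113805) = 113805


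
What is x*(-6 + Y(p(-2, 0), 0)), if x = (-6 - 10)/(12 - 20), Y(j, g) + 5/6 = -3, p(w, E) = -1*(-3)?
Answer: -59/3 ≈ -19.667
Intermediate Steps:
p(w, E) = 3
Y(j, g) = -23/6 (Y(j, g) = -⅚ - 3 = -23/6)
x = 2 (x = -16/(-8) = -16*(-⅛) = 2)
x*(-6 + Y(p(-2, 0), 0)) = 2*(-6 - 23/6) = 2*(-59/6) = -59/3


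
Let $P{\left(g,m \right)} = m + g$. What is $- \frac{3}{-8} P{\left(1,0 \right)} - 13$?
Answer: $- \frac{101}{8} \approx -12.625$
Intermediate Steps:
$P{\left(g,m \right)} = g + m$
$- \frac{3}{-8} P{\left(1,0 \right)} - 13 = - \frac{3}{-8} \left(1 + 0\right) - 13 = \left(-3\right) \left(- \frac{1}{8}\right) 1 - 13 = \frac{3}{8} \cdot 1 - 13 = \frac{3}{8} - 13 = - \frac{101}{8}$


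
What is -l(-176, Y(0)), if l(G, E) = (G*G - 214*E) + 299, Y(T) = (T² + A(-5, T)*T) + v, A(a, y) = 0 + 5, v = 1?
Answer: -31061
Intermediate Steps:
A(a, y) = 5
Y(T) = 1 + T² + 5*T (Y(T) = (T² + 5*T) + 1 = 1 + T² + 5*T)
l(G, E) = 299 + G² - 214*E (l(G, E) = (G² - 214*E) + 299 = 299 + G² - 214*E)
-l(-176, Y(0)) = -(299 + (-176)² - 214*(1 + 0² + 5*0)) = -(299 + 30976 - 214*(1 + 0 + 0)) = -(299 + 30976 - 214*1) = -(299 + 30976 - 214) = -1*31061 = -31061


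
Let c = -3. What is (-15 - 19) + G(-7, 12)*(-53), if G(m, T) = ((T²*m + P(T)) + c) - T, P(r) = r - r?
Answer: 54185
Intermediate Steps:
P(r) = 0
G(m, T) = -3 - T + m*T² (G(m, T) = ((T²*m + 0) - 3) - T = ((m*T² + 0) - 3) - T = (m*T² - 3) - T = (-3 + m*T²) - T = -3 - T + m*T²)
(-15 - 19) + G(-7, 12)*(-53) = (-15 - 19) + (-3 - 1*12 - 7*12²)*(-53) = -34 + (-3 - 12 - 7*144)*(-53) = -34 + (-3 - 12 - 1008)*(-53) = -34 - 1023*(-53) = -34 + 54219 = 54185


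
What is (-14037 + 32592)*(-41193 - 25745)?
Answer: -1242034590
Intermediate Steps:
(-14037 + 32592)*(-41193 - 25745) = 18555*(-66938) = -1242034590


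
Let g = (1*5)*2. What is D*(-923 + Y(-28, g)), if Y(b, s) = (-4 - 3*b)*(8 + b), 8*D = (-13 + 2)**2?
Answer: -305283/8 ≈ -38160.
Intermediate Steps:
D = 121/8 (D = (-13 + 2)**2/8 = (1/8)*(-11)**2 = (1/8)*121 = 121/8 ≈ 15.125)
g = 10 (g = 5*2 = 10)
D*(-923 + Y(-28, g)) = 121*(-923 + (-32 - 28*(-28) - 3*(-28)**2))/8 = 121*(-923 + (-32 + 784 - 3*784))/8 = 121*(-923 + (-32 + 784 - 2352))/8 = 121*(-923 - 1600)/8 = (121/8)*(-2523) = -305283/8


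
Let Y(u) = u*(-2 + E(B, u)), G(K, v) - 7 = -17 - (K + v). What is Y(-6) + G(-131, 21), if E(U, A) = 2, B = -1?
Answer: 100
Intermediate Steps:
G(K, v) = -10 - K - v (G(K, v) = 7 + (-17 - (K + v)) = 7 + (-17 + (-K - v)) = 7 + (-17 - K - v) = -10 - K - v)
Y(u) = 0 (Y(u) = u*(-2 + 2) = u*0 = 0)
Y(-6) + G(-131, 21) = 0 + (-10 - 1*(-131) - 1*21) = 0 + (-10 + 131 - 21) = 0 + 100 = 100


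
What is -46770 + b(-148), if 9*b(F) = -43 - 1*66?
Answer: -421039/9 ≈ -46782.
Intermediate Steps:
b(F) = -109/9 (b(F) = (-43 - 1*66)/9 = (-43 - 66)/9 = (⅑)*(-109) = -109/9)
-46770 + b(-148) = -46770 - 109/9 = -421039/9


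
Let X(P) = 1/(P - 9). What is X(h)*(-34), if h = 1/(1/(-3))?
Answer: 17/6 ≈ 2.8333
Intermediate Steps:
h = -3 (h = 1/(-⅓) = -3)
X(P) = 1/(-9 + P)
X(h)*(-34) = -34/(-9 - 3) = -34/(-12) = -1/12*(-34) = 17/6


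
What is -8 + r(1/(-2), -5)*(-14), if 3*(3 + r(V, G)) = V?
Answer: 109/3 ≈ 36.333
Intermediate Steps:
r(V, G) = -3 + V/3
-8 + r(1/(-2), -5)*(-14) = -8 + (-3 + (⅓)/(-2))*(-14) = -8 + (-3 + (⅓)*(-½))*(-14) = -8 + (-3 - ⅙)*(-14) = -8 - 19/6*(-14) = -8 + 133/3 = 109/3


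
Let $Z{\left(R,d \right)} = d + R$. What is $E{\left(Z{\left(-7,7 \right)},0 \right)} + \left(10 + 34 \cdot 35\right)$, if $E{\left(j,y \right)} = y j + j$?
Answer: $1200$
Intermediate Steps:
$Z{\left(R,d \right)} = R + d$
$E{\left(j,y \right)} = j + j y$ ($E{\left(j,y \right)} = j y + j = j + j y$)
$E{\left(Z{\left(-7,7 \right)},0 \right)} + \left(10 + 34 \cdot 35\right) = \left(-7 + 7\right) \left(1 + 0\right) + \left(10 + 34 \cdot 35\right) = 0 \cdot 1 + \left(10 + 1190\right) = 0 + 1200 = 1200$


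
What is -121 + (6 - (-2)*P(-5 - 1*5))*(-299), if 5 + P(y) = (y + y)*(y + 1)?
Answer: -106565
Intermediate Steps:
P(y) = -5 + 2*y*(1 + y) (P(y) = -5 + (y + y)*(y + 1) = -5 + (2*y)*(1 + y) = -5 + 2*y*(1 + y))
-121 + (6 - (-2)*P(-5 - 1*5))*(-299) = -121 + (6 - (-2)*(-5 + 2*(-5 - 1*5) + 2*(-5 - 1*5)²))*(-299) = -121 + (6 - (-2)*(-5 + 2*(-5 - 5) + 2*(-5 - 5)²))*(-299) = -121 + (6 - (-2)*(-5 + 2*(-10) + 2*(-10)²))*(-299) = -121 + (6 - (-2)*(-5 - 20 + 2*100))*(-299) = -121 + (6 - (-2)*(-5 - 20 + 200))*(-299) = -121 + (6 - (-2)*175)*(-299) = -121 + (6 - 2*(-175))*(-299) = -121 + (6 + 350)*(-299) = -121 + 356*(-299) = -121 - 106444 = -106565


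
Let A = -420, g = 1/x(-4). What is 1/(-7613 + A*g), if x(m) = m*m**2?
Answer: -16/121703 ≈ -0.00013147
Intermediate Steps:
x(m) = m**3
g = -1/64 (g = 1/((-4)**3) = 1/(-64) = -1/64 ≈ -0.015625)
1/(-7613 + A*g) = 1/(-7613 - 420*(-1/64)) = 1/(-7613 + 105/16) = 1/(-121703/16) = -16/121703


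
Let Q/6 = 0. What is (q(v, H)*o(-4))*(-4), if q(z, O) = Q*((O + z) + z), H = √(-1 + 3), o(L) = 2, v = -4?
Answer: 0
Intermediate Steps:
Q = 0 (Q = 6*0 = 0)
H = √2 ≈ 1.4142
q(z, O) = 0 (q(z, O) = 0*((O + z) + z) = 0*(O + 2*z) = 0)
(q(v, H)*o(-4))*(-4) = (0*2)*(-4) = 0*(-4) = 0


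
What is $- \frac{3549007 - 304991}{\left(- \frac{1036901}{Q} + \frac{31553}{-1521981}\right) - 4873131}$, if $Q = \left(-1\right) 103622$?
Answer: $\frac{1945308301984224}{2922218252135129} \approx 0.6657$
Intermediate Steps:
$Q = -103622$
$- \frac{3549007 - 304991}{\left(- \frac{1036901}{Q} + \frac{31553}{-1521981}\right) - 4873131} = - \frac{3549007 - 304991}{\left(- \frac{1036901}{-103622} + \frac{31553}{-1521981}\right) - 4873131} = - \frac{3244016}{\left(\left(-1036901\right) \left(- \frac{1}{103622}\right) + 31553 \left(- \frac{1}{1521981}\right)\right) - 4873131} = - \frac{3244016}{\left(\frac{1036901}{103622} - \frac{31553}{1521981}\right) - 4873131} = - \frac{3244016}{\frac{5988114205}{599660514} - 4873131} = - \frac{3244016}{- \frac{2922218252135129}{599660514}} = - \frac{3244016 \left(-599660514\right)}{2922218252135129} = \left(-1\right) \left(- \frac{1945308301984224}{2922218252135129}\right) = \frac{1945308301984224}{2922218252135129}$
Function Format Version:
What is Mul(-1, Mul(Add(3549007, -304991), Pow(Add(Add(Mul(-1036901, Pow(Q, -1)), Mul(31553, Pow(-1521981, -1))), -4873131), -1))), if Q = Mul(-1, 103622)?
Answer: Rational(1945308301984224, 2922218252135129) ≈ 0.66570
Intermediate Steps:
Q = -103622
Mul(-1, Mul(Add(3549007, -304991), Pow(Add(Add(Mul(-1036901, Pow(Q, -1)), Mul(31553, Pow(-1521981, -1))), -4873131), -1))) = Mul(-1, Mul(Add(3549007, -304991), Pow(Add(Add(Mul(-1036901, Pow(-103622, -1)), Mul(31553, Pow(-1521981, -1))), -4873131), -1))) = Mul(-1, Mul(3244016, Pow(Add(Add(Mul(-1036901, Rational(-1, 103622)), Mul(31553, Rational(-1, 1521981))), -4873131), -1))) = Mul(-1, Mul(3244016, Pow(Add(Add(Rational(1036901, 103622), Rational(-31553, 1521981)), -4873131), -1))) = Mul(-1, Mul(3244016, Pow(Add(Rational(5988114205, 599660514), -4873131), -1))) = Mul(-1, Mul(3244016, Pow(Rational(-2922218252135129, 599660514), -1))) = Mul(-1, Mul(3244016, Rational(-599660514, 2922218252135129))) = Mul(-1, Rational(-1945308301984224, 2922218252135129)) = Rational(1945308301984224, 2922218252135129)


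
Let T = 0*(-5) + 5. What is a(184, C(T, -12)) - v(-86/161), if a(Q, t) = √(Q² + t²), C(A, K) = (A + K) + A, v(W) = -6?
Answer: 6 + 2*√8465 ≈ 190.01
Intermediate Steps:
T = 5 (T = 0 + 5 = 5)
C(A, K) = K + 2*A
a(184, C(T, -12)) - v(-86/161) = √(184² + (-12 + 2*5)²) - 1*(-6) = √(33856 + (-12 + 10)²) + 6 = √(33856 + (-2)²) + 6 = √(33856 + 4) + 6 = √33860 + 6 = 2*√8465 + 6 = 6 + 2*√8465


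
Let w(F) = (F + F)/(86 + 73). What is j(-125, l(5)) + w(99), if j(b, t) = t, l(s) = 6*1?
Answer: 384/53 ≈ 7.2453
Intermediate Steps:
l(s) = 6
w(F) = 2*F/159 (w(F) = (2*F)/159 = (2*F)*(1/159) = 2*F/159)
j(-125, l(5)) + w(99) = 6 + (2/159)*99 = 6 + 66/53 = 384/53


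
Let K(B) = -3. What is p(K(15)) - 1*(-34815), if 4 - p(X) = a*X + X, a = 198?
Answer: 35416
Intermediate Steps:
p(X) = 4 - 199*X (p(X) = 4 - (198*X + X) = 4 - 199*X)
p(K(15)) - 1*(-34815) = (4 - 199*(-3)) - 1*(-34815) = (4 + 597) + 34815 = 601 + 34815 = 35416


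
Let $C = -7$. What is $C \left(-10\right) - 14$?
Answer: $56$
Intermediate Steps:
$C \left(-10\right) - 14 = \left(-7\right) \left(-10\right) - 14 = 70 - 14 = 56$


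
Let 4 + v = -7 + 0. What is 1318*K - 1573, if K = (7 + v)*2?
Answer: -12117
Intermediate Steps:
v = -11 (v = -4 + (-7 + 0) = -4 - 7 = -11)
K = -8 (K = (7 - 11)*2 = -4*2 = -8)
1318*K - 1573 = 1318*(-8) - 1573 = -10544 - 1573 = -12117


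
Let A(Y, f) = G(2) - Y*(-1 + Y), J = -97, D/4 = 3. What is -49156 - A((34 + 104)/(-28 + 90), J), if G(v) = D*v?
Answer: -47259358/961 ≈ -49177.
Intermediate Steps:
D = 12 (D = 4*3 = 12)
G(v) = 12*v
A(Y, f) = 24 - Y*(-1 + Y) (A(Y, f) = 12*2 - Y*(-1 + Y) = 24 - Y*(-1 + Y))
-49156 - A((34 + 104)/(-28 + 90), J) = -49156 - (24 + (34 + 104)/(-28 + 90) - ((34 + 104)/(-28 + 90))²) = -49156 - (24 + 138/62 - (138/62)²) = -49156 - (24 + 138*(1/62) - (138*(1/62))²) = -49156 - (24 + 69/31 - (69/31)²) = -49156 - (24 + 69/31 - 1*4761/961) = -49156 - (24 + 69/31 - 4761/961) = -49156 - 1*20442/961 = -49156 - 20442/961 = -47259358/961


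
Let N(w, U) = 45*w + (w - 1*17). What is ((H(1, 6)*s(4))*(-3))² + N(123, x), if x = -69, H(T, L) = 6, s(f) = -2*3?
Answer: 17305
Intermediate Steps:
s(f) = -6
N(w, U) = -17 + 46*w (N(w, U) = 45*w + (w - 17) = 45*w + (-17 + w) = -17 + 46*w)
((H(1, 6)*s(4))*(-3))² + N(123, x) = ((6*(-6))*(-3))² + (-17 + 46*123) = (-36*(-3))² + (-17 + 5658) = 108² + 5641 = 11664 + 5641 = 17305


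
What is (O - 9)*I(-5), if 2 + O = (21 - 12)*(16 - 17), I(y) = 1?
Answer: -20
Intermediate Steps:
O = -11 (O = -2 + (21 - 12)*(16 - 17) = -2 + 9*(-1) = -2 - 9 = -11)
(O - 9)*I(-5) = (-11 - 9)*1 = -20*1 = -20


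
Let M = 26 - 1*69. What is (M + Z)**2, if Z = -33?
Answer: 5776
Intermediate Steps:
M = -43 (M = 26 - 69 = -43)
(M + Z)**2 = (-43 - 33)**2 = (-76)**2 = 5776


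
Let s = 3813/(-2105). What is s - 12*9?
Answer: -231153/2105 ≈ -109.81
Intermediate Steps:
s = -3813/2105 (s = 3813*(-1/2105) = -3813/2105 ≈ -1.8114)
s - 12*9 = -3813/2105 - 12*9 = -3813/2105 - 1*108 = -3813/2105 - 108 = -231153/2105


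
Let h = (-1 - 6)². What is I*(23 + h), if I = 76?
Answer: 5472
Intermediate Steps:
h = 49 (h = (-7)² = 49)
I*(23 + h) = 76*(23 + 49) = 76*72 = 5472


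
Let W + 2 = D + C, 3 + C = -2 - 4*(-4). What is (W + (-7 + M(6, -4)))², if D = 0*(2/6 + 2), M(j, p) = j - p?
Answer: 144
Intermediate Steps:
C = 11 (C = -3 + (-2 - 4*(-4)) = -3 + (-2 + 16) = -3 + 14 = 11)
D = 0 (D = 0*(2*(⅙) + 2) = 0*(⅓ + 2) = 0*(7/3) = 0)
W = 9 (W = -2 + (0 + 11) = -2 + 11 = 9)
(W + (-7 + M(6, -4)))² = (9 + (-7 + (6 - 1*(-4))))² = (9 + (-7 + (6 + 4)))² = (9 + (-7 + 10))² = (9 + 3)² = 12² = 144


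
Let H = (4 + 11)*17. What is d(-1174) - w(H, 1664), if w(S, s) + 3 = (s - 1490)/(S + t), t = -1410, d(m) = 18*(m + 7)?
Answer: -8086097/385 ≈ -21003.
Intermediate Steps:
d(m) = 126 + 18*m (d(m) = 18*(7 + m) = 126 + 18*m)
H = 255 (H = 15*17 = 255)
w(S, s) = -3 + (-1490 + s)/(-1410 + S) (w(S, s) = -3 + (s - 1490)/(S - 1410) = -3 + (-1490 + s)/(-1410 + S))
d(-1174) - w(H, 1664) = (126 + 18*(-1174)) - (2740 + 1664 - 3*255)/(-1410 + 255) = (126 - 21132) - (2740 + 1664 - 765)/(-1155) = -21006 - (-1)*3639/1155 = -21006 - 1*(-1213/385) = -21006 + 1213/385 = -8086097/385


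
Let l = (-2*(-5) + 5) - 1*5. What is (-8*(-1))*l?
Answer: 80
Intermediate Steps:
l = 10 (l = (10 + 5) - 5 = 15 - 5 = 10)
(-8*(-1))*l = -8*(-1)*10 = 8*10 = 80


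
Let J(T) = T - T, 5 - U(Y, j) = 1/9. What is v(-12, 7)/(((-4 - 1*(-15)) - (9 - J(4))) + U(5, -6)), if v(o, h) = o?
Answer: -54/31 ≈ -1.7419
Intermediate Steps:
U(Y, j) = 44/9 (U(Y, j) = 5 - 1/9 = 44/9)
J(T) = 0
v(-12, 7)/(((-4 - 1*(-15)) - (9 - J(4))) + U(5, -6)) = -12/(((-4 - 1*(-15)) - (9 - 1*0)) + 44/9) = -12/(((-4 + 15) - (9 + 0)) + 44/9) = -12/((11 - 1*9) + 44/9) = -12/((11 - 9) + 44/9) = -12/(2 + 44/9) = -12/62/9 = -12*9/62 = -54/31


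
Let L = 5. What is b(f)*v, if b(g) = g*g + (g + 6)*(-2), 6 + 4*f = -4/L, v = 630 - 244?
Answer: -110203/50 ≈ -2204.1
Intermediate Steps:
v = 386
f = -17/10 (f = -3/2 + (-4/5)/4 = -3/2 + (-4*⅕)/4 = -3/2 + (¼)*(-⅘) = -3/2 - ⅕ = -17/10 ≈ -1.7000)
b(g) = -12 + g² - 2*g (b(g) = g² + (6 + g)*(-2) = g² + (-12 - 2*g) = -12 + g² - 2*g)
b(f)*v = (-12 + (-17/10)² - 2*(-17/10))*386 = (-12 + 289/100 + 17/5)*386 = -571/100*386 = -110203/50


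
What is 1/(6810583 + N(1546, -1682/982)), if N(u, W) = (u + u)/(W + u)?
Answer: 758245/5164092025007 ≈ 1.4683e-7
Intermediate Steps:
N(u, W) = 2*u/(W + u) (N(u, W) = (2*u)/(W + u) = 2*u/(W + u))
1/(6810583 + N(1546, -1682/982)) = 1/(6810583 + 2*1546/(-1682/982 + 1546)) = 1/(6810583 + 2*1546/(-1682*1/982 + 1546)) = 1/(6810583 + 2*1546/(-841/491 + 1546)) = 1/(6810583 + 2*1546/(758245/491)) = 1/(6810583 + 2*1546*(491/758245)) = 1/(6810583 + 1518172/758245) = 1/(5164092025007/758245) = 758245/5164092025007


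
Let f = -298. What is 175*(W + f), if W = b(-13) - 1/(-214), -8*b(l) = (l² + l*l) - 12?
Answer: -25372025/428 ≈ -59280.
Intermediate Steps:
b(l) = 3/2 - l²/4 (b(l) = -((l² + l*l) - 12)/8 = -((l² + l²) - 12)/8 = -(2*l² - 12)/8 = -(-12 + 2*l²)/8 = 3/2 - l²/4)
W = -17439/428 (W = (3/2 - ¼*(-13)²) - 1/(-214) = (3/2 - ¼*169) - 1*(-1/214) = (3/2 - 169/4) + 1/214 = -163/4 + 1/214 = -17439/428 ≈ -40.745)
175*(W + f) = 175*(-17439/428 - 298) = 175*(-144983/428) = -25372025/428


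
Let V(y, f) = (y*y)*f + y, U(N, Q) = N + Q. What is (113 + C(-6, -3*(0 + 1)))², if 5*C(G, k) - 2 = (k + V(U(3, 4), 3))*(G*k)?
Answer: 431649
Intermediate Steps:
V(y, f) = y + f*y² (V(y, f) = y²*f + y = f*y² + y = y + f*y²)
C(G, k) = ⅖ + G*k*(154 + k)/5 (C(G, k) = ⅖ + ((k + (3 + 4)*(1 + 3*(3 + 4)))*(G*k))/5 = ⅖ + ((k + 7*(1 + 3*7))*(G*k))/5 = ⅖ + ((k + 7*(1 + 21))*(G*k))/5 = ⅖ + ((k + 7*22)*(G*k))/5 = ⅖ + ((k + 154)*(G*k))/5 = ⅖ + ((154 + k)*(G*k))/5 = ⅖ + (G*k*(154 + k))/5 = ⅖ + G*k*(154 + k)/5)
(113 + C(-6, -3*(0 + 1)))² = (113 + (⅖ + (⅕)*(-6)*(-3*(0 + 1))² + (154/5)*(-6)*(-3*(0 + 1))))² = (113 + (⅖ + (⅕)*(-6)*(-3*1)² + (154/5)*(-6)*(-3*1)))² = (113 + (⅖ + (⅕)*(-6)*(-3)² + (154/5)*(-6)*(-3)))² = (113 + (⅖ + (⅕)*(-6)*9 + 2772/5))² = (113 + (⅖ - 54/5 + 2772/5))² = (113 + 544)² = 657² = 431649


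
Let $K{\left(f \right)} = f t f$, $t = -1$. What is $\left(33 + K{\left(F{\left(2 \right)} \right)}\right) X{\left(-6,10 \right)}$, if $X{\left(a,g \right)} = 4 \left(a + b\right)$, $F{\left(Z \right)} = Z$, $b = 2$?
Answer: $-464$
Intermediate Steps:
$X{\left(a,g \right)} = 8 + 4 a$ ($X{\left(a,g \right)} = 4 \left(a + 2\right) = 4 \left(2 + a\right) = 8 + 4 a$)
$K{\left(f \right)} = - f^{2}$ ($K{\left(f \right)} = f \left(-1\right) f = - f f = - f^{2}$)
$\left(33 + K{\left(F{\left(2 \right)} \right)}\right) X{\left(-6,10 \right)} = \left(33 - 2^{2}\right) \left(8 + 4 \left(-6\right)\right) = \left(33 - 4\right) \left(8 - 24\right) = \left(33 - 4\right) \left(-16\right) = 29 \left(-16\right) = -464$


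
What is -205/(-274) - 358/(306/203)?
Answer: -9924973/41922 ≈ -236.75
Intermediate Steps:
-205/(-274) - 358/(306/203) = -205*(-1/274) - 358/(306*(1/203)) = 205/274 - 358/306/203 = 205/274 - 358*203/306 = 205/274 - 36337/153 = -9924973/41922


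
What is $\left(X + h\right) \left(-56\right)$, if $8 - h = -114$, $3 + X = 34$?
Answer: $-8568$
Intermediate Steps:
$X = 31$ ($X = -3 + 34 = 31$)
$h = 122$ ($h = 8 - -114 = 8 + 114 = 122$)
$\left(X + h\right) \left(-56\right) = \left(31 + 122\right) \left(-56\right) = 153 \left(-56\right) = -8568$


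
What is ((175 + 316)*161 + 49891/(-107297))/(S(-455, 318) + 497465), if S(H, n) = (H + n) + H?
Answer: 652452712/4100998637 ≈ 0.15910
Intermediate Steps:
S(H, n) = n + 2*H
((175 + 316)*161 + 49891/(-107297))/(S(-455, 318) + 497465) = ((175 + 316)*161 + 49891/(-107297))/((318 + 2*(-455)) + 497465) = (491*161 + 49891*(-1/107297))/((318 - 910) + 497465) = (79051 - 49891/107297)/(-592 + 497465) = (8481885256/107297)/496873 = (8481885256/107297)*(1/496873) = 652452712/4100998637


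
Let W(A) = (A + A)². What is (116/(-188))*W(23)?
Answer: -61364/47 ≈ -1305.6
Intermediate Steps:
W(A) = 4*A² (W(A) = (2*A)² = 4*A²)
(116/(-188))*W(23) = (116/(-188))*(4*23²) = (116*(-1/188))*(4*529) = -29/47*2116 = -61364/47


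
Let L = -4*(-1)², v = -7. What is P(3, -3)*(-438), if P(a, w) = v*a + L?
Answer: 10950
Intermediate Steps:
L = -4 (L = -4*1 = -4)
P(a, w) = -4 - 7*a (P(a, w) = -7*a - 4 = -4 - 7*a)
P(3, -3)*(-438) = (-4 - 7*3)*(-438) = (-4 - 21)*(-438) = -25*(-438) = 10950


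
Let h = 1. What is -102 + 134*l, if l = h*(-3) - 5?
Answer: -1174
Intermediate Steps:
l = -8 (l = 1*(-3) - 5 = -3 - 5 = -8)
-102 + 134*l = -102 + 134*(-8) = -102 - 1072 = -1174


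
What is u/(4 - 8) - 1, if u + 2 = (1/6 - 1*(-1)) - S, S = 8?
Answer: 29/24 ≈ 1.2083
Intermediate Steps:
u = -53/6 (u = -2 + ((1/6 - 1*(-1)) - 1*8) = -2 + ((1*(⅙) + 1) - 8) = -2 + ((⅙ + 1) - 8) = -2 + (7/6 - 8) = -2 - 41/6 = -53/6 ≈ -8.8333)
u/(4 - 8) - 1 = -53/6/(4 - 8) - 1 = -53/6/(-4) - 1 = -¼*(-53/6) - 1 = 53/24 - 1 = 29/24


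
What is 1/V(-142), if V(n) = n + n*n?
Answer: 1/20022 ≈ 4.9945e-5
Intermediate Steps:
V(n) = n + n**2
1/V(-142) = 1/(-142*(1 - 142)) = 1/(-142*(-141)) = 1/20022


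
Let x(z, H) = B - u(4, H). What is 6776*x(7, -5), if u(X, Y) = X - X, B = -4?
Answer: -27104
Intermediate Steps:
u(X, Y) = 0
x(z, H) = -4 (x(z, H) = -4 - 1*0 = -4 + 0 = -4)
6776*x(7, -5) = 6776*(-4) = -27104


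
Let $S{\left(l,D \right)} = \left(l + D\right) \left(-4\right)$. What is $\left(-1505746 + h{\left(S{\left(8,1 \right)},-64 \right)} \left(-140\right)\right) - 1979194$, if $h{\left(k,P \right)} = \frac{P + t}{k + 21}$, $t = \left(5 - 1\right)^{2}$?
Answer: $-3485388$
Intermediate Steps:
$t = 16$ ($t = 4^{2} = 16$)
$S{\left(l,D \right)} = - 4 D - 4 l$ ($S{\left(l,D \right)} = \left(D + l\right) \left(-4\right) = - 4 D - 4 l$)
$h{\left(k,P \right)} = \frac{16 + P}{21 + k}$ ($h{\left(k,P \right)} = \frac{P + 16}{k + 21} = \frac{16 + P}{21 + k}$)
$\left(-1505746 + h{\left(S{\left(8,1 \right)},-64 \right)} \left(-140\right)\right) - 1979194 = \left(-1505746 + \frac{16 - 64}{21 - 36} \left(-140\right)\right) - 1979194 = \left(-1505746 + \frac{1}{21 - 36} \left(-48\right) \left(-140\right)\right) - 1979194 = \left(-1505746 + \frac{1}{-15} \left(-48\right) \left(-140\right)\right) - 1979194 = \left(-1505746 + \left(- \frac{1}{15}\right) \left(-48\right) \left(-140\right)\right) - 1979194 = \left(-1505746 + \frac{16}{5} \left(-140\right)\right) - 1979194 = \left(-1505746 - 448\right) - 1979194 = -1506194 - 1979194 = -3485388$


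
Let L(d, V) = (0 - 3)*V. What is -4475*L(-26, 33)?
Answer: 443025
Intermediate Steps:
L(d, V) = -3*V
-4475*L(-26, 33) = -(-13425)*33 = -4475*(-99) = 443025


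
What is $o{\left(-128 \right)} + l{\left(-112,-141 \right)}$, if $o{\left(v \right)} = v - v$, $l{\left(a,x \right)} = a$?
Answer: $-112$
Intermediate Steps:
$o{\left(v \right)} = 0$
$o{\left(-128 \right)} + l{\left(-112,-141 \right)} = 0 - 112 = -112$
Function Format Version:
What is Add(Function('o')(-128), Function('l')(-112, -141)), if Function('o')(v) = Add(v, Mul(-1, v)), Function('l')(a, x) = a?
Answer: -112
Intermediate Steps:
Function('o')(v) = 0
Add(Function('o')(-128), Function('l')(-112, -141)) = Add(0, -112) = -112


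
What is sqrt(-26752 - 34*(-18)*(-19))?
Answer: 2*I*sqrt(9595) ≈ 195.91*I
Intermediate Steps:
sqrt(-26752 - 34*(-18)*(-19)) = sqrt(-26752 + 612*(-19)) = sqrt(-26752 - 11628) = sqrt(-38380) = 2*I*sqrt(9595)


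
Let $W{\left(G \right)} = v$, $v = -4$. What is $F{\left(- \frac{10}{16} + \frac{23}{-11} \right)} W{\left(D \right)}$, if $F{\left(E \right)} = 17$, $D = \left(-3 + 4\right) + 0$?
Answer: $-68$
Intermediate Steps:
$D = 1$ ($D = 1 + 0 = 1$)
$W{\left(G \right)} = -4$
$F{\left(- \frac{10}{16} + \frac{23}{-11} \right)} W{\left(D \right)} = 17 \left(-4\right) = -68$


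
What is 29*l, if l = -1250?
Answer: -36250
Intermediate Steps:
29*l = 29*(-1250) = -36250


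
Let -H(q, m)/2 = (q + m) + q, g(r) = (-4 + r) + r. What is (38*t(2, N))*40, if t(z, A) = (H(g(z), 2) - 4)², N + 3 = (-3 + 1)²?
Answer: 97280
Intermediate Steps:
g(r) = -4 + 2*r
N = 1 (N = -3 + (-3 + 1)² = -3 + (-2)² = -3 + 4 = 1)
H(q, m) = -4*q - 2*m (H(q, m) = -2*((q + m) + q) = -2*((m + q) + q) = -2*(m + 2*q) = -4*q - 2*m)
t(z, A) = (8 - 8*z)² (t(z, A) = ((-4*(-4 + 2*z) - 2*2) - 4)² = (((16 - 8*z) - 4) - 4)² = ((12 - 8*z) - 4)² = (8 - 8*z)²)
(38*t(2, N))*40 = (38*(64*(-1 + 2)²))*40 = (38*(64*1²))*40 = (38*(64*1))*40 = (38*64)*40 = 2432*40 = 97280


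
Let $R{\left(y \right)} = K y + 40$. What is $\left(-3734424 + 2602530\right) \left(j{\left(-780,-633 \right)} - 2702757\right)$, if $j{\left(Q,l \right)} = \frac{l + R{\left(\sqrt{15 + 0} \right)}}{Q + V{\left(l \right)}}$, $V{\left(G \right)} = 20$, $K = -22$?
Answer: $\frac{1162508748461469}{380} - \frac{6225417 \sqrt{15}}{190} \approx 3.0592 \cdot 10^{12}$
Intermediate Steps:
$R{\left(y \right)} = 40 - 22 y$ ($R{\left(y \right)} = - 22 y + 40 = 40 - 22 y$)
$j{\left(Q,l \right)} = \frac{40 + l - 22 \sqrt{15}}{20 + Q}$ ($j{\left(Q,l \right)} = \frac{l + \left(40 - 22 \sqrt{15 + 0}\right)}{Q + 20} = \frac{l + \left(40 - 22 \sqrt{15}\right)}{20 + Q} = \frac{40 + l - 22 \sqrt{15}}{20 + Q}$)
$\left(-3734424 + 2602530\right) \left(j{\left(-780,-633 \right)} - 2702757\right) = \left(-3734424 + 2602530\right) \left(\frac{40 - 633 - 22 \sqrt{15}}{20 - 780} - 2702757\right) = - 1131894 \left(\frac{-593 - 22 \sqrt{15}}{-760} - 2702757\right) = - 1131894 \left(- \frac{-593 - 22 \sqrt{15}}{760} - 2702757\right) = - 1131894 \left(\left(\frac{593}{760} + \frac{11 \sqrt{15}}{380}\right) - 2702757\right) = - 1131894 \left(- \frac{2054094727}{760} + \frac{11 \sqrt{15}}{380}\right) = \frac{1162508748461469}{380} - \frac{6225417 \sqrt{15}}{190}$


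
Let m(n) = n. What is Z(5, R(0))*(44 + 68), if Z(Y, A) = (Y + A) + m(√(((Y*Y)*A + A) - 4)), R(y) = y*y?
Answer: 560 + 224*I ≈ 560.0 + 224.0*I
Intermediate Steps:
R(y) = y²
Z(Y, A) = A + Y + √(-4 + A + A*Y²) (Z(Y, A) = (Y + A) + √(((Y*Y)*A + A) - 4) = (A + Y) + √((Y²*A + A) - 4) = (A + Y) + √((A*Y² + A) - 4) = (A + Y) + √((A + A*Y²) - 4) = (A + Y) + √(-4 + A + A*Y²) = A + Y + √(-4 + A + A*Y²))
Z(5, R(0))*(44 + 68) = (0² + 5 + √(-4 + 0² + 0²*5²))*(44 + 68) = (0 + 5 + √(-4 + 0 + 0*25))*112 = (0 + 5 + √(-4 + 0 + 0))*112 = (0 + 5 + √(-4))*112 = (0 + 5 + 2*I)*112 = (5 + 2*I)*112 = 560 + 224*I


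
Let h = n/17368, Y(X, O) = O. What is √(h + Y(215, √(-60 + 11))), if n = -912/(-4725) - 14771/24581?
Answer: √(-11798215334528714 + 3516538376743732594800*I)/22413447420 ≈ 1.8708 + 1.8708*I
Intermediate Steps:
n = -15791701/38715075 (n = -912*(-1/4725) - 14771*1/24581 = 304/1575 - 14771/24581 = -15791701/38715075 ≈ -0.40790)
h = -15791701/672403422600 (h = -15791701/38715075/17368 = -15791701/38715075*1/17368 = -15791701/672403422600 ≈ -2.3485e-5)
√(h + Y(215, √(-60 + 11))) = √(-15791701/672403422600 + √(-60 + 11)) = √(-15791701/672403422600 + √(-49)) = √(-15791701/672403422600 + 7*I)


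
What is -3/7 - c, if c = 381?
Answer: -2670/7 ≈ -381.43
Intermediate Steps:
-3/7 - c = -3/7 - 1*381 = (1/7)*(-3) - 381 = -3/7 - 381 = -2670/7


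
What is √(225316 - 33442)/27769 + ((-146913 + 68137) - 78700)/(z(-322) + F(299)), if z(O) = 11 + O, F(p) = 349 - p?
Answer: 52492/87 + √191874/27769 ≈ 603.37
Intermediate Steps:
√(225316 - 33442)/27769 + ((-146913 + 68137) - 78700)/(z(-322) + F(299)) = √(225316 - 33442)/27769 + ((-146913 + 68137) - 78700)/((11 - 322) + (349 - 1*299)) = √191874*(1/27769) + (-78776 - 78700)/(-311 + (349 - 299)) = √191874/27769 - 157476/(-311 + 50) = √191874/27769 - 157476/(-261) = √191874/27769 - 157476*(-1/261) = √191874/27769 + 52492/87 = 52492/87 + √191874/27769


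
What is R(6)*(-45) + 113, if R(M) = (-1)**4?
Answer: 68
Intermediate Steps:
R(M) = 1
R(6)*(-45) + 113 = 1*(-45) + 113 = -45 + 113 = 68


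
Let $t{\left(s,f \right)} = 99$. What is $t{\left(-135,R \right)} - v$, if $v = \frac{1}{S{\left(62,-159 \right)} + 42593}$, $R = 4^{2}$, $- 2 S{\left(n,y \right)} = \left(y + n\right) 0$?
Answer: $\frac{4216706}{42593} \approx 99.0$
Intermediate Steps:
$S{\left(n,y \right)} = 0$ ($S{\left(n,y \right)} = - \frac{\left(y + n\right) 0}{2} = - \frac{\left(n + y\right) 0}{2} = \left(- \frac{1}{2}\right) 0 = 0$)
$R = 16$
$v = \frac{1}{42593}$ ($v = \frac{1}{0 + 42593} = \frac{1}{42593} \approx 2.3478 \cdot 10^{-5}$)
$t{\left(-135,R \right)} - v = 99 - \frac{1}{42593} = \frac{4216706}{42593}$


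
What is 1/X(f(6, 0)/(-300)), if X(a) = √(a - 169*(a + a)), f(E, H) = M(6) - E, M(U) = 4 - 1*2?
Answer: -5*I*√1011/337 ≈ -0.47175*I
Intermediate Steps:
M(U) = 2 (M(U) = 4 - 2 = 2)
f(E, H) = 2 - E
X(a) = √337*√(-a) (X(a) = √(a - 338*a) = √(-337*a) = √337*√(-a))
1/X(f(6, 0)/(-300)) = 1/(√337*√(-(2 - 1*6)/(-300))) = 1/(√337*√(-(2 - 6)*(-1)/300)) = 1/(√337*√(-(-4)*(-1)/300)) = 1/(√337*√(-1*1/75)) = 1/(√337*√(-1/75)) = 1/(√337*(I*√3/15)) = 1/(I*√1011/15) = -5*I*√1011/337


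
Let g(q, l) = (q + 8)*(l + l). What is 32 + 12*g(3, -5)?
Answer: -1288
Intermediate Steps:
g(q, l) = 2*l*(8 + q) (g(q, l) = (8 + q)*(2*l) = 2*l*(8 + q))
32 + 12*g(3, -5) = 32 + 12*(2*(-5)*(8 + 3)) = 32 + 12*(2*(-5)*11) = 32 + 12*(-110) = 32 - 1320 = -1288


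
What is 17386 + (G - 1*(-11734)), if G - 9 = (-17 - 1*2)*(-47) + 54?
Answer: 30076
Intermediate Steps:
G = 956 (G = 9 + ((-17 - 1*2)*(-47) + 54) = 9 + ((-17 - 2)*(-47) + 54) = 9 + (-19*(-47) + 54) = 9 + (893 + 54) = 9 + 947 = 956)
17386 + (G - 1*(-11734)) = 17386 + (956 - 1*(-11734)) = 17386 + (956 + 11734) = 17386 + 12690 = 30076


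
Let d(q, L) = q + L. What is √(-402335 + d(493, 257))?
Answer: I*√401585 ≈ 633.71*I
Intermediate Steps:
d(q, L) = L + q
√(-402335 + d(493, 257)) = √(-402335 + (257 + 493)) = √(-402335 + 750) = √(-401585) = I*√401585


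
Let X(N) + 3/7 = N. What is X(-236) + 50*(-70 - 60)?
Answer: -47155/7 ≈ -6736.4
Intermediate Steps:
X(N) = -3/7 + N
X(-236) + 50*(-70 - 60) = (-3/7 - 236) + 50*(-70 - 60) = -1655/7 + 50*(-130) = -1655/7 - 6500 = -47155/7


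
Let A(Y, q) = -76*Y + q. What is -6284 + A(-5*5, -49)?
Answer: -4433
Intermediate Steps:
A(Y, q) = q - 76*Y
-6284 + A(-5*5, -49) = -6284 + (-49 - (-380)*5) = -6284 + (-49 - 76*(-25)) = -6284 + (-49 + 1900) = -6284 + 1851 = -4433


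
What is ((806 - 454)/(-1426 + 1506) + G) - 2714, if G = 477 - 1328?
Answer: -17803/5 ≈ -3560.6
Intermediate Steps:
G = -851
((806 - 454)/(-1426 + 1506) + G) - 2714 = ((806 - 454)/(-1426 + 1506) - 851) - 2714 = (352/80 - 851) - 2714 = (352*(1/80) - 851) - 2714 = (22/5 - 851) - 2714 = -4233/5 - 2714 = -17803/5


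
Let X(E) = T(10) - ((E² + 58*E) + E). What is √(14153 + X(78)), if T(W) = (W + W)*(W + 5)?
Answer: √3767 ≈ 61.376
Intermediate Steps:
T(W) = 2*W*(5 + W) (T(W) = (2*W)*(5 + W) = 2*W*(5 + W))
X(E) = 300 - E² - 59*E (X(E) = 2*10*(5 + 10) - ((E² + 58*E) + E) = 2*10*15 - (E² + 59*E) = 300 + (-E² - 59*E) = 300 - E² - 59*E)
√(14153 + X(78)) = √(14153 + (300 - 1*78² - 59*78)) = √(14153 + (300 - 1*6084 - 4602)) = √(14153 + (300 - 6084 - 4602)) = √(14153 - 10386) = √3767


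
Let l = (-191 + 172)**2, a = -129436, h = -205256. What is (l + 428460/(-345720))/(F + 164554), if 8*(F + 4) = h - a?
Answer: 2072941/893527745 ≈ 0.0023200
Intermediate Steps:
l = 361 (l = (-19)**2 = 361)
F = -18963/2 (F = -4 + (-205256 - 1*(-129436))/8 = -4 + (-205256 + 129436)/8 = -4 + (1/8)*(-75820) = -4 - 18955/2 = -18963/2 ≈ -9481.5)
(l + 428460/(-345720))/(F + 164554) = (361 + 428460/(-345720))/(-18963/2 + 164554) = (361 + 428460*(-1/345720))/(310145/2) = (361 - 7141/5762)*(2/310145) = (2072941/5762)*(2/310145) = 2072941/893527745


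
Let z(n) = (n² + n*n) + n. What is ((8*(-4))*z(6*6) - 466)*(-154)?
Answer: 13022548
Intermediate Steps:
z(n) = n + 2*n² (z(n) = (n² + n²) + n = 2*n² + n = n + 2*n²)
((8*(-4))*z(6*6) - 466)*(-154) = ((8*(-4))*((6*6)*(1 + 2*(6*6))) - 466)*(-154) = (-1152*(1 + 2*36) - 466)*(-154) = (-1152*(1 + 72) - 466)*(-154) = (-1152*73 - 466)*(-154) = (-32*2628 - 466)*(-154) = (-84096 - 466)*(-154) = -84562*(-154) = 13022548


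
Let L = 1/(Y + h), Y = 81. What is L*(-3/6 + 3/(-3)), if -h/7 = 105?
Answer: 1/436 ≈ 0.0022936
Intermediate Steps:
h = -735 (h = -7*105 = -735)
L = -1/654 (L = 1/(81 - 735) = 1/(-654) = -1/654 ≈ -0.0015291)
L*(-3/6 + 3/(-3)) = -(-3/6 + 3/(-3))/654 = -(-3*⅙ + 3*(-⅓))/654 = -(-½ - 1)/654 = -1/654*(-3/2) = 1/436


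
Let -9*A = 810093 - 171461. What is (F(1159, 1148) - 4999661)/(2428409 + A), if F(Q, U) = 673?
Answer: -44990892/21217049 ≈ -2.1205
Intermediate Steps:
A = -638632/9 (A = -(810093 - 171461)/9 = -1/9*638632 = -638632/9 ≈ -70959.)
(F(1159, 1148) - 4999661)/(2428409 + A) = (673 - 4999661)/(2428409 - 638632/9) = -4998988/21217049/9 = -4998988*9/21217049 = -44990892/21217049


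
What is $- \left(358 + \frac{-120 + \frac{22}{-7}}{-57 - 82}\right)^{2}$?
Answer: $- \frac{121937846416}{946729} \approx -1.288 \cdot 10^{5}$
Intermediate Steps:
$- \left(358 + \frac{-120 + \frac{22}{-7}}{-57 - 82}\right)^{2} = - \left(358 + \frac{-120 + 22 \left(- \frac{1}{7}\right)}{-139}\right)^{2} = - \left(358 + \left(-120 - \frac{22}{7}\right) \left(- \frac{1}{139}\right)\right)^{2} = - \left(358 - - \frac{862}{973}\right)^{2} = - \left(358 + \frac{862}{973}\right)^{2} = - \left(\frac{349196}{973}\right)^{2} = \left(-1\right) \frac{121937846416}{946729} = - \frac{121937846416}{946729}$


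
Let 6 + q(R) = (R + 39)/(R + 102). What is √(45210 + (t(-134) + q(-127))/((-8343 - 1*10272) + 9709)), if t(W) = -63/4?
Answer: √358591431791638/89060 ≈ 212.63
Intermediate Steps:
t(W) = -63/4 (t(W) = -63*¼ = -63/4)
q(R) = -6 + (39 + R)/(102 + R) (q(R) = -6 + (R + 39)/(R + 102) = -6 + (39 + R)/(102 + R))
√(45210 + (t(-134) + q(-127))/((-8343 - 1*10272) + 9709)) = √(45210 + (-63/4 + (-573 - 5*(-127))/(102 - 127))/((-8343 - 1*10272) + 9709)) = √(45210 + (-63/4 + (-573 + 635)/(-25))/((-8343 - 10272) + 9709)) = √(45210 + (-63/4 - 1/25*62)/(-18615 + 9709)) = √(45210 + (-63/4 - 62/25)/(-8906)) = √(45210 - 1823/100*(-1/8906)) = √(45210 + 1823/890600) = √(40264027823/890600) = √358591431791638/89060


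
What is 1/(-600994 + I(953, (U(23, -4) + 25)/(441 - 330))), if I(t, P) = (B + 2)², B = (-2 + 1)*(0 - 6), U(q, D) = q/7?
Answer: -1/600930 ≈ -1.6641e-6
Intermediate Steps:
U(q, D) = q/7 (U(q, D) = q*(⅐) = q/7)
B = 6 (B = -1*(-6) = 6)
I(t, P) = 64 (I(t, P) = (6 + 2)² = 8² = 64)
1/(-600994 + I(953, (U(23, -4) + 25)/(441 - 330))) = 1/(-600994 + 64) = 1/(-600930) = -1/600930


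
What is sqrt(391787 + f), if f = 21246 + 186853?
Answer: 207*sqrt(14) ≈ 774.52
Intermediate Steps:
f = 208099
sqrt(391787 + f) = sqrt(391787 + 208099) = sqrt(599886) = 207*sqrt(14)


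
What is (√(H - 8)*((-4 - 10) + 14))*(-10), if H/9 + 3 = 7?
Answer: 0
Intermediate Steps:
H = 36 (H = -27 + 9*7 = -27 + 63 = 36)
(√(H - 8)*((-4 - 10) + 14))*(-10) = (√(36 - 8)*((-4 - 10) + 14))*(-10) = (√28*(-14 + 14))*(-10) = ((2*√7)*0)*(-10) = 0*(-10) = 0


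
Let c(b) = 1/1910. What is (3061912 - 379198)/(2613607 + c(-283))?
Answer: 1707994580/1663996457 ≈ 1.0264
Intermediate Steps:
c(b) = 1/1910
(3061912 - 379198)/(2613607 + c(-283)) = (3061912 - 379198)/(2613607 + 1/1910) = 2682714/(4991989371/1910) = 2682714*(1910/4991989371) = 1707994580/1663996457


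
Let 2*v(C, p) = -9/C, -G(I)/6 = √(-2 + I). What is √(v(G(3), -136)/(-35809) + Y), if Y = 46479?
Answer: 3*√26488577940241/71618 ≈ 215.59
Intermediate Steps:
G(I) = -6*√(-2 + I)
v(C, p) = -9/(2*C) (v(C, p) = (-9/C)/2 = -9/(2*C))
√(v(G(3), -136)/(-35809) + Y) = √(-9*(-1/(6*√(-2 + 3)))/2/(-35809) + 46479) = √(-9/(2*((-6*√1)))*(-1/35809) + 46479) = √(-9/(2*((-6*1)))*(-1/35809) + 46479) = √(-9/2/(-6)*(-1/35809) + 46479) = √(-9/2*(-⅙)*(-1/35809) + 46479) = √((¾)*(-1/35809) + 46479) = √(-3/143236 + 46479) = √(6657466041/143236) = 3*√26488577940241/71618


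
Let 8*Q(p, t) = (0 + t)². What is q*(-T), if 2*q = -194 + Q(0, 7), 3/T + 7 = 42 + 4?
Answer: 1503/208 ≈ 7.2260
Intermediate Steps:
Q(p, t) = t²/8 (Q(p, t) = (0 + t)²/8 = t²/8)
T = 1/13 (T = 3/(-7 + (42 + 4)) = 3/(-7 + 46) = 3/39 = 3*(1/39) = 1/13 ≈ 0.076923)
q = -1503/16 (q = (-194 + (⅛)*7²)/2 = (-194 + (⅛)*49)/2 = (-194 + 49/8)/2 = (½)*(-1503/8) = -1503/16 ≈ -93.938)
q*(-T) = -(-1503)/(16*13) = -1503/16*(-1/13) = 1503/208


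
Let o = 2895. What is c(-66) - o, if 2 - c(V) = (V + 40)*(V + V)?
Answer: -6325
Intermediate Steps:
c(V) = 2 - 2*V*(40 + V) (c(V) = 2 - (V + 40)*(V + V) = 2 - (40 + V)*2*V = 2 - 2*V*(40 + V))
c(-66) - o = (2 - 80*(-66) - 2*(-66)²) - 1*2895 = (2 + 5280 - 2*4356) - 2895 = (2 + 5280 - 8712) - 2895 = -3430 - 2895 = -6325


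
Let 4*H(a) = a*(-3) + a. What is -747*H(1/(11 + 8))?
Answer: 747/38 ≈ 19.658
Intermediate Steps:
H(a) = -a/2 (H(a) = (a*(-3) + a)/4 = (-3*a + a)/4 = (-2*a)/4 = -a/2)
-747*H(1/(11 + 8)) = -(-747)/(2*(11 + 8)) = -(-747)/(2*19) = -747*(-1/38) = 747/38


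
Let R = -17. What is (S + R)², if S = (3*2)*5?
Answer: 169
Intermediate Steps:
S = 30 (S = 6*5 = 30)
(S + R)² = (30 - 17)² = 13² = 169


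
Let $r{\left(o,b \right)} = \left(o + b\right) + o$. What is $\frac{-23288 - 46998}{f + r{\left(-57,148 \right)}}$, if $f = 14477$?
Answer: $- \frac{70286}{14511} \approx -4.8436$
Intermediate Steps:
$r{\left(o,b \right)} = b + 2 o$ ($r{\left(o,b \right)} = \left(b + o\right) + o = b + 2 o$)
$\frac{-23288 - 46998}{f + r{\left(-57,148 \right)}} = \frac{-23288 - 46998}{14477 + \left(148 + 2 \left(-57\right)\right)} = - \frac{70286}{14477 + \left(148 - 114\right)} = - \frac{70286}{14477 + 34} = - \frac{70286}{14511}$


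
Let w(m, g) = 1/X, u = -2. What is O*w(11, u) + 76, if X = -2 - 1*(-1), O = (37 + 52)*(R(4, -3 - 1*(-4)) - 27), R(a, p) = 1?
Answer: 2390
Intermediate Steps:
O = -2314 (O = (37 + 52)*(1 - 27) = 89*(-26) = -2314)
X = -1 (X = -2 + 1 = -1)
w(m, g) = -1 (w(m, g) = 1/(-1) = -1)
O*w(11, u) + 76 = -2314*(-1) + 76 = 2314 + 76 = 2390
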